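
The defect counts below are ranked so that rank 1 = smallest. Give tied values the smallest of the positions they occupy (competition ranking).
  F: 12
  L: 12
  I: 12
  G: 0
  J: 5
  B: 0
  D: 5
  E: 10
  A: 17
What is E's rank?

5

Sorted (ascending): 0, 0, 5, 5, 10, 12, 12, 12, 17
The 2 values of 0 occupy positions 1–2 → each gets rank 1.
The 2 values of 5 occupy positions 3–4 → each gets rank 3.
The 3 values of 12 occupy positions 6–8 → each gets rank 6.
E has value 10 → rank 5.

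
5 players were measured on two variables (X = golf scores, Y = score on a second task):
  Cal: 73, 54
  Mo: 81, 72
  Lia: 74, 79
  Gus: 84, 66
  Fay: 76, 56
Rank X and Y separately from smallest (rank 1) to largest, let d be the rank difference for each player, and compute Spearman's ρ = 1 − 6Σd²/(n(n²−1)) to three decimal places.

0.300

Ranks of variable 1: 1, 4, 2, 5, 3
Ranks of variable 2: 1, 4, 5, 3, 2
d = r₁ − r₂: 0, 0, -3, 2, 1
d²: 0, 0, 9, 4, 1; Σd² = 14
ρ = 1 − 6·14/(5·24) = 1 − 84/120 = 0.300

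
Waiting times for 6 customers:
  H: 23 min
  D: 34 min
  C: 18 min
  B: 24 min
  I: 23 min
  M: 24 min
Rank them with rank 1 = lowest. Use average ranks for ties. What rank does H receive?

2.5

Sorted (ascending): 18, 23, 23, 24, 24, 34
The 2 values of 23 occupy positions 2–3 → average rank (2+3)/2 = 2.5.
The 2 values of 24 occupy positions 4–5 → average rank (4+5)/2 = 4.5.
H has value 23 min → rank 2.5.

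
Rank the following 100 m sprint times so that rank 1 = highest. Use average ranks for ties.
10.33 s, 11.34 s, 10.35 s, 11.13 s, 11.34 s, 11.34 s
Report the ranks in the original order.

Sorted (descending): 11.34, 11.34, 11.34, 11.13, 10.35, 10.33
The 3 values of 11.34 occupy positions 1–3 → average rank 2.

6, 2, 5, 4, 2, 2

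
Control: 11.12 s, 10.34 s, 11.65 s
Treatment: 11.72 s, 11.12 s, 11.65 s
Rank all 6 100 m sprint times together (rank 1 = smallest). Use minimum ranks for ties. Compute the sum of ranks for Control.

7

Sorted (ascending): 10.34, 11.12, 11.12, 11.65, 11.65, 11.72
The 2 values of 11.12 occupy positions 2–3 → each gets rank 2.
The 2 values of 11.65 occupy positions 4–5 → each gets rank 4.
Control values → pooled ranks: 11.12→2, 10.34→1, 11.65→4
Rank sum = 2 + 1 + 4 = 7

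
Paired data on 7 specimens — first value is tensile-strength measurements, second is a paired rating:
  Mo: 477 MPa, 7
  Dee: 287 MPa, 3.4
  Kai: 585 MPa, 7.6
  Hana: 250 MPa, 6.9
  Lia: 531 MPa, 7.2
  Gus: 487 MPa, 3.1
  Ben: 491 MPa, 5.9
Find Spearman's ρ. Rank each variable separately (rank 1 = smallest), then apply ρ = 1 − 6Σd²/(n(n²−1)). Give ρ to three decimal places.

0.536

Ranks of variable 1: 3, 2, 7, 1, 6, 4, 5
Ranks of variable 2: 5, 2, 7, 4, 6, 1, 3
d = r₁ − r₂: -2, 0, 0, -3, 0, 3, 2
d²: 4, 0, 0, 9, 0, 9, 4; Σd² = 26
ρ = 1 − 6·26/(7·48) = 1 − 156/336 = 0.536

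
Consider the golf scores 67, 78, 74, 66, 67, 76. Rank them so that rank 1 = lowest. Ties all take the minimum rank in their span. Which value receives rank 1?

Sorted (ascending): 66, 67, 67, 74, 76, 78
The 2 values of 67 occupy positions 2–3 → each gets rank 2.
Rank 1 → value 66.

66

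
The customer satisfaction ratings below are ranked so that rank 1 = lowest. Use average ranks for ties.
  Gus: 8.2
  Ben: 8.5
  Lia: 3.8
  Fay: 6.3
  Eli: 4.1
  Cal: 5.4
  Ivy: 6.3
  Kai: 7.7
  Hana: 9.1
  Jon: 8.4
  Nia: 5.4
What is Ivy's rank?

5.5

Sorted (ascending): 3.8, 4.1, 5.4, 5.4, 6.3, 6.3, 7.7, 8.2, 8.4, 8.5, 9.1
The 2 values of 5.4 occupy positions 3–4 → average rank (3+4)/2 = 3.5.
The 2 values of 6.3 occupy positions 5–6 → average rank (5+6)/2 = 5.5.
Ivy has value 6.3 → rank 5.5.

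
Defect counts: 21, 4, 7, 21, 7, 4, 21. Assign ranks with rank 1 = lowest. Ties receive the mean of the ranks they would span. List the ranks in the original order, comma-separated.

Sorted (ascending): 4, 4, 7, 7, 21, 21, 21
The 2 values of 4 occupy positions 1–2 → average rank (1+2)/2 = 1.5.
The 2 values of 7 occupy positions 3–4 → average rank (3+4)/2 = 3.5.
The 3 values of 21 occupy positions 5–7 → average rank 6.

6, 1.5, 3.5, 6, 3.5, 1.5, 6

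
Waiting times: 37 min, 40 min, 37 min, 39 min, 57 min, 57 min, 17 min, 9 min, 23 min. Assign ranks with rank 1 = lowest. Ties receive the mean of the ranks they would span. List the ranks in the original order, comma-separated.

4.5, 7, 4.5, 6, 8.5, 8.5, 2, 1, 3

Sorted (ascending): 9, 17, 23, 37, 37, 39, 40, 57, 57
The 2 values of 37 occupy positions 4–5 → average rank (4+5)/2 = 4.5.
The 2 values of 57 occupy positions 8–9 → average rank (8+9)/2 = 8.5.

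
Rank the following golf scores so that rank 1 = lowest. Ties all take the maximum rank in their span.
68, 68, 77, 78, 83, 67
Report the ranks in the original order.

Sorted (ascending): 67, 68, 68, 77, 78, 83
The 2 values of 68 occupy positions 2–3 → each gets rank 3.

3, 3, 4, 5, 6, 1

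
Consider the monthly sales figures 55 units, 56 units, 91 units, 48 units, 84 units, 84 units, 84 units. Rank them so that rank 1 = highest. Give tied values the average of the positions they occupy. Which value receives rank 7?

48

Sorted (descending): 91, 84, 84, 84, 56, 55, 48
The 3 values of 84 occupy positions 2–4 → average rank 3.
Rank 7 → value 48.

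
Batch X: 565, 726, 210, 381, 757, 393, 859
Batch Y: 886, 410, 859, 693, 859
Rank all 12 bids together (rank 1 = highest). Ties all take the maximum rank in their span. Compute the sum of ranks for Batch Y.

25

Sorted (descending): 886, 859, 859, 859, 757, 726, 693, 565, 410, 393, 381, 210
The 3 values of 859 occupy positions 2–4 → each gets rank 4.
Batch Y values → pooled ranks: 886→1, 410→9, 859→4, 693→7, 859→4
Rank sum = 1 + 9 + 4 + 7 + 4 = 25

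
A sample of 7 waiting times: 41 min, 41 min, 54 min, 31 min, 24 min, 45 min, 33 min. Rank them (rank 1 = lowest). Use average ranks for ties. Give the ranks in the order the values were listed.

4.5, 4.5, 7, 2, 1, 6, 3

Sorted (ascending): 24, 31, 33, 41, 41, 45, 54
The 2 values of 41 occupy positions 4–5 → average rank (4+5)/2 = 4.5.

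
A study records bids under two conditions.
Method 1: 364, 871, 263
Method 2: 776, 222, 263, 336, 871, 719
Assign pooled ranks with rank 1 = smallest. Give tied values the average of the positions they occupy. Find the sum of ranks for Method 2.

29

Sorted (ascending): 222, 263, 263, 336, 364, 719, 776, 871, 871
The 2 values of 263 occupy positions 2–3 → average rank (2+3)/2 = 2.5.
The 2 values of 871 occupy positions 8–9 → average rank (8+9)/2 = 8.5.
Method 2 values → pooled ranks: 776→7, 222→1, 263→2.5, 336→4, 871→8.5, 719→6
Rank sum = 7 + 1 + 2.5 + 4 + 8.5 + 6 = 29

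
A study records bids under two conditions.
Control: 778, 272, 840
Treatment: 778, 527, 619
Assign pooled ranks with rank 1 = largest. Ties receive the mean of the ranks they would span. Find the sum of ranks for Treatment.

Sorted (descending): 840, 778, 778, 619, 527, 272
The 2 values of 778 occupy positions 2–3 → average rank (2+3)/2 = 2.5.
Treatment values → pooled ranks: 778→2.5, 527→5, 619→4
Rank sum = 2.5 + 5 + 4 = 11.5

11.5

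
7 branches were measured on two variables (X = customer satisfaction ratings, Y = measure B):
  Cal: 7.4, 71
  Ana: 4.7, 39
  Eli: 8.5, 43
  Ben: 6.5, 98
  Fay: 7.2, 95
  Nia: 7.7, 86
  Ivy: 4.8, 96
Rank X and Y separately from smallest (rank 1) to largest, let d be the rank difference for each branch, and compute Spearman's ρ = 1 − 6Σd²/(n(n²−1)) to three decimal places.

-0.179

Ranks of variable 1: 5, 1, 7, 3, 4, 6, 2
Ranks of variable 2: 3, 1, 2, 7, 5, 4, 6
d = r₁ − r₂: 2, 0, 5, -4, -1, 2, -4
d²: 4, 0, 25, 16, 1, 4, 16; Σd² = 66
ρ = 1 − 6·66/(7·48) = 1 − 396/336 = -0.179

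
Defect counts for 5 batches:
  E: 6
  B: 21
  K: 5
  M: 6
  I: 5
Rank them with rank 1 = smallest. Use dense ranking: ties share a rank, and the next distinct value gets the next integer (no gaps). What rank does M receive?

Sorted (ascending): 5, 5, 6, 6, 21
The 2 values of 5 share dense rank 1.
The 2 values of 6 share dense rank 2.
Remaining distinct values take the next consecutive integers.
M has value 6 → rank 2.

2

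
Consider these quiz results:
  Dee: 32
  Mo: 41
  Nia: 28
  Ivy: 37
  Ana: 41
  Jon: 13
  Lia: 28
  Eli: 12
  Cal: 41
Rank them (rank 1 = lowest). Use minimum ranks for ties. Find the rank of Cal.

Sorted (ascending): 12, 13, 28, 28, 32, 37, 41, 41, 41
The 2 values of 28 occupy positions 3–4 → each gets rank 3.
The 3 values of 41 occupy positions 7–9 → each gets rank 7.
Cal has value 41 → rank 7.

7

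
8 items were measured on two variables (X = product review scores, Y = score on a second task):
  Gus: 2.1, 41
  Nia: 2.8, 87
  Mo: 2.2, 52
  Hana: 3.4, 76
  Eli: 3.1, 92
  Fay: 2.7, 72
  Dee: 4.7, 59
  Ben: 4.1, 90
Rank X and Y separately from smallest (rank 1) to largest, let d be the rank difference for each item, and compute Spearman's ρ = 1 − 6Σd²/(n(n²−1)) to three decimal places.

Ranks of variable 1: 1, 4, 2, 6, 5, 3, 8, 7
Ranks of variable 2: 1, 6, 2, 5, 8, 4, 3, 7
d = r₁ − r₂: 0, -2, 0, 1, -3, -1, 5, 0
d²: 0, 4, 0, 1, 9, 1, 25, 0; Σd² = 40
ρ = 1 − 6·40/(8·63) = 1 − 240/504 = 0.524

0.524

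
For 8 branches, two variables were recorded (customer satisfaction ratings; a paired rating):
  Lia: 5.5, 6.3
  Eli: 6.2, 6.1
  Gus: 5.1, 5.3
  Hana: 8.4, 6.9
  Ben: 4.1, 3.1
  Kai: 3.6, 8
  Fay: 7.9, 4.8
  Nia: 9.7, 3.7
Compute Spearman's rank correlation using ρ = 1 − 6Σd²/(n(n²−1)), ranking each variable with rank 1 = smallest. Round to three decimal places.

Ranks of variable 1: 4, 5, 3, 7, 2, 1, 6, 8
Ranks of variable 2: 6, 5, 4, 7, 1, 8, 3, 2
d = r₁ − r₂: -2, 0, -1, 0, 1, -7, 3, 6
d²: 4, 0, 1, 0, 1, 49, 9, 36; Σd² = 100
ρ = 1 − 6·100/(8·63) = 1 − 600/504 = -0.190

-0.190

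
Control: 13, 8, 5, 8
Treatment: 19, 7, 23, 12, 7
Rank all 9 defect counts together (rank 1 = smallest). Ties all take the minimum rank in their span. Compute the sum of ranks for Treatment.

Sorted (ascending): 5, 7, 7, 8, 8, 12, 13, 19, 23
The 2 values of 7 occupy positions 2–3 → each gets rank 2.
The 2 values of 8 occupy positions 4–5 → each gets rank 4.
Treatment values → pooled ranks: 19→8, 7→2, 23→9, 12→6, 7→2
Rank sum = 8 + 2 + 9 + 6 + 2 = 27

27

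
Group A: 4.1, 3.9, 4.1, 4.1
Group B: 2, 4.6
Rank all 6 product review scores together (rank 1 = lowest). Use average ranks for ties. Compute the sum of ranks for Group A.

Sorted (ascending): 2, 3.9, 4.1, 4.1, 4.1, 4.6
The 3 values of 4.1 occupy positions 3–5 → average rank 4.
Group A values → pooled ranks: 4.1→4, 3.9→2, 4.1→4, 4.1→4
Rank sum = 4 + 2 + 4 + 4 = 14

14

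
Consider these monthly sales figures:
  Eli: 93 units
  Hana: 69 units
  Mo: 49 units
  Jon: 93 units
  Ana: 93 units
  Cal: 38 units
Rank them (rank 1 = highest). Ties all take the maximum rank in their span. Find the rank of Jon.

3

Sorted (descending): 93, 93, 93, 69, 49, 38
The 3 values of 93 occupy positions 1–3 → each gets rank 3.
Jon has value 93 units → rank 3.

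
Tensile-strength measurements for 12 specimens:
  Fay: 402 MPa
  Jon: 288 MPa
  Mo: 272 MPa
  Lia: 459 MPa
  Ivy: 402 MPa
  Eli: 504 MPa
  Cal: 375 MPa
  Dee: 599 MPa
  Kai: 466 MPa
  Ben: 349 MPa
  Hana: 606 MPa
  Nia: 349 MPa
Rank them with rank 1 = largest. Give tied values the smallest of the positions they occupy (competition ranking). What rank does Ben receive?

Sorted (descending): 606, 599, 504, 466, 459, 402, 402, 375, 349, 349, 288, 272
The 2 values of 402 occupy positions 6–7 → each gets rank 6.
The 2 values of 349 occupy positions 9–10 → each gets rank 9.
Ben has value 349 MPa → rank 9.

9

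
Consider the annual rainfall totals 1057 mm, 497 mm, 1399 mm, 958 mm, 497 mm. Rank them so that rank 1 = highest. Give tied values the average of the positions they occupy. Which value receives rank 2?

1057

Sorted (descending): 1399, 1057, 958, 497, 497
The 2 values of 497 occupy positions 4–5 → average rank (4+5)/2 = 4.5.
Rank 2 → value 1057.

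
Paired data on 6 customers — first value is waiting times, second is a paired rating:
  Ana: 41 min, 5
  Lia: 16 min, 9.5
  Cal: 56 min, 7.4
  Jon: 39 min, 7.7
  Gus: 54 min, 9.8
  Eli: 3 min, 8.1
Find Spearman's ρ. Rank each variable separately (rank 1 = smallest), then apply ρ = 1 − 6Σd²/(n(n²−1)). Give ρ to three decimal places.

-0.257

Ranks of variable 1: 4, 2, 6, 3, 5, 1
Ranks of variable 2: 1, 5, 2, 3, 6, 4
d = r₁ − r₂: 3, -3, 4, 0, -1, -3
d²: 9, 9, 16, 0, 1, 9; Σd² = 44
ρ = 1 − 6·44/(6·35) = 1 − 264/210 = -0.257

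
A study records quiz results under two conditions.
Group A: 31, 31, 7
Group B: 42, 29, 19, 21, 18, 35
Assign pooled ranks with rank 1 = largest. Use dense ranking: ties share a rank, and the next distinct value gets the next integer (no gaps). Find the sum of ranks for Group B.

25

Sorted (descending): 42, 35, 31, 31, 29, 21, 19, 18, 7
The 2 values of 31 share dense rank 3.
Remaining distinct values take the next consecutive integers.
Group B values → pooled ranks: 42→1, 29→4, 19→6, 21→5, 18→7, 35→2
Rank sum = 1 + 4 + 6 + 5 + 7 + 2 = 25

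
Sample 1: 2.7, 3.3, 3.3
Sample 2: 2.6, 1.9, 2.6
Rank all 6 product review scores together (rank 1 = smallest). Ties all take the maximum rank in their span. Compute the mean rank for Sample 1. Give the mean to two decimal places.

Sorted (ascending): 1.9, 2.6, 2.6, 2.7, 3.3, 3.3
The 2 values of 2.6 occupy positions 2–3 → each gets rank 3.
The 2 values of 3.3 occupy positions 5–6 → each gets rank 6.
Sample 1 values → pooled ranks: 2.7→4, 3.3→6, 3.3→6
Mean rank = (4 + 6 + 6) / 3 = 5.33

5.33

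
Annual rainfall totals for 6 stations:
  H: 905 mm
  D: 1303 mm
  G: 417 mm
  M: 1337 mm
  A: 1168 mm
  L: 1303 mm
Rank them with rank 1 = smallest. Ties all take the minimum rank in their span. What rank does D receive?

4

Sorted (ascending): 417, 905, 1168, 1303, 1303, 1337
The 2 values of 1303 occupy positions 4–5 → each gets rank 4.
D has value 1303 mm → rank 4.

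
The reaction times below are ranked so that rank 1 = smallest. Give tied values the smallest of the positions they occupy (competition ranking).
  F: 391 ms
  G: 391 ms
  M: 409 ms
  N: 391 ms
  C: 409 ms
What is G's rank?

1

Sorted (ascending): 391, 391, 391, 409, 409
The 3 values of 391 occupy positions 1–3 → each gets rank 1.
The 2 values of 409 occupy positions 4–5 → each gets rank 4.
G has value 391 ms → rank 1.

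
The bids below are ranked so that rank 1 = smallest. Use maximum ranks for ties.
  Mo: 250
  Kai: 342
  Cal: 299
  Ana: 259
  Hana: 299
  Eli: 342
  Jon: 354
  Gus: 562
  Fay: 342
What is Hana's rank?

Sorted (ascending): 250, 259, 299, 299, 342, 342, 342, 354, 562
The 2 values of 299 occupy positions 3–4 → each gets rank 4.
The 3 values of 342 occupy positions 5–7 → each gets rank 7.
Hana has value 299 → rank 4.

4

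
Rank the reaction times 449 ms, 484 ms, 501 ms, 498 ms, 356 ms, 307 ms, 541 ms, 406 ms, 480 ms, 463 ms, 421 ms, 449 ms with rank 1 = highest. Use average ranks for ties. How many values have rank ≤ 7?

Sorted (descending): 541, 501, 498, 484, 480, 463, 449, 449, 421, 406, 356, 307
The 2 values of 449 occupy positions 7–8 → average rank (7+8)/2 = 7.5.
Ranks ≤ 7: {1, 2, 3, 4, 5, 6} → 6 values.

6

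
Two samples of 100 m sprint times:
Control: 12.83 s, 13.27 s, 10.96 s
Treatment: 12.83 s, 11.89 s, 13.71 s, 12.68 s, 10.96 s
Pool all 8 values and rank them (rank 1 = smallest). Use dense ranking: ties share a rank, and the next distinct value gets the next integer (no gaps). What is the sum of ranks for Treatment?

Sorted (ascending): 10.96, 10.96, 11.89, 12.68, 12.83, 12.83, 13.27, 13.71
The 2 values of 10.96 share dense rank 1.
The 2 values of 12.83 share dense rank 4.
Remaining distinct values take the next consecutive integers.
Treatment values → pooled ranks: 12.83→4, 11.89→2, 13.71→6, 12.68→3, 10.96→1
Rank sum = 4 + 2 + 6 + 3 + 1 = 16

16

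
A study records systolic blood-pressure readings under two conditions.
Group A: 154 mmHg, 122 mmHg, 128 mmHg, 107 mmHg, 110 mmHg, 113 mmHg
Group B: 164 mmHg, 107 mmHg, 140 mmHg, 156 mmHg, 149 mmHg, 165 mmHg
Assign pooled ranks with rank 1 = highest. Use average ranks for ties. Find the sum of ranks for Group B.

Sorted (descending): 165, 164, 156, 154, 149, 140, 128, 122, 113, 110, 107, 107
The 2 values of 107 occupy positions 11–12 → average rank (11+12)/2 = 11.5.
Group B values → pooled ranks: 164→2, 107→11.5, 140→6, 156→3, 149→5, 165→1
Rank sum = 2 + 11.5 + 6 + 3 + 5 + 1 = 28.5

28.5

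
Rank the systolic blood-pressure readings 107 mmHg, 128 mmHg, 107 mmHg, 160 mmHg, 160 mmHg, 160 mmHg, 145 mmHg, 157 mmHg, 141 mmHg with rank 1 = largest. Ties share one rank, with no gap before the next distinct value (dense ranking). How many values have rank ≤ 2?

4

Sorted (descending): 160, 160, 160, 157, 145, 141, 128, 107, 107
The 3 values of 160 share dense rank 1.
The 2 values of 107 share dense rank 6.
Remaining distinct values take the next consecutive integers.
Ranks ≤ 2: {1, 1, 1, 2} → 4 values.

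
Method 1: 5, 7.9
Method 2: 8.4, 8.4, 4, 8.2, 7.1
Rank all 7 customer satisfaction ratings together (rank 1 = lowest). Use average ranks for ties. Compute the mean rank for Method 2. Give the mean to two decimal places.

4.40

Sorted (ascending): 4, 5, 7.1, 7.9, 8.2, 8.4, 8.4
The 2 values of 8.4 occupy positions 6–7 → average rank (6+7)/2 = 6.5.
Method 2 values → pooled ranks: 8.4→6.5, 8.4→6.5, 4→1, 8.2→5, 7.1→3
Mean rank = (6.5 + 6.5 + 1 + 5 + 3) / 5 = 4.40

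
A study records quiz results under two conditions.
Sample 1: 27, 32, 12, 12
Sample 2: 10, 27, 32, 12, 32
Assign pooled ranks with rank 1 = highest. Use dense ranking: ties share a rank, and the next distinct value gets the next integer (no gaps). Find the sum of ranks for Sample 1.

Sorted (descending): 32, 32, 32, 27, 27, 12, 12, 12, 10
The 3 values of 32 share dense rank 1.
The 2 values of 27 share dense rank 2.
The 3 values of 12 share dense rank 3.
Remaining distinct values take the next consecutive integers.
Sample 1 values → pooled ranks: 27→2, 32→1, 12→3, 12→3
Rank sum = 2 + 1 + 3 + 3 = 9

9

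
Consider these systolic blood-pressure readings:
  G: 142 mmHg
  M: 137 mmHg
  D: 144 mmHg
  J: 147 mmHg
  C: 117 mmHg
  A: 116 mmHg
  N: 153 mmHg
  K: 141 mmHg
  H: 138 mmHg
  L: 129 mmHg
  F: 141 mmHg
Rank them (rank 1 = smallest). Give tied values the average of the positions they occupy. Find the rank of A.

Sorted (ascending): 116, 117, 129, 137, 138, 141, 141, 142, 144, 147, 153
The 2 values of 141 occupy positions 6–7 → average rank (6+7)/2 = 6.5.
A has value 116 mmHg → rank 1.

1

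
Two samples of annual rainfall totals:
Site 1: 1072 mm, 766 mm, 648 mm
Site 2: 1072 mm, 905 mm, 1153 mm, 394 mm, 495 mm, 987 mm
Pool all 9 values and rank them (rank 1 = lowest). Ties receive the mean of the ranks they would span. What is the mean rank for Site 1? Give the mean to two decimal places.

4.83

Sorted (ascending): 394, 495, 648, 766, 905, 987, 1072, 1072, 1153
The 2 values of 1072 occupy positions 7–8 → average rank (7+8)/2 = 7.5.
Site 1 values → pooled ranks: 1072→7.5, 766→4, 648→3
Mean rank = (7.5 + 4 + 3) / 3 = 4.83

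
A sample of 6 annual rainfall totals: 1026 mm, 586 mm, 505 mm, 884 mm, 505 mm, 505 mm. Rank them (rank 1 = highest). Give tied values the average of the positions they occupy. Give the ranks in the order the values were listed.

1, 3, 5, 2, 5, 5

Sorted (descending): 1026, 884, 586, 505, 505, 505
The 3 values of 505 occupy positions 4–6 → average rank 5.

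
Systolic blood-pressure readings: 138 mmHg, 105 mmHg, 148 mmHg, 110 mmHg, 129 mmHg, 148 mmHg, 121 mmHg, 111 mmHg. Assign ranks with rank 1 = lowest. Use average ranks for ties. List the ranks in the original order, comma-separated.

Sorted (ascending): 105, 110, 111, 121, 129, 138, 148, 148
The 2 values of 148 occupy positions 7–8 → average rank (7+8)/2 = 7.5.

6, 1, 7.5, 2, 5, 7.5, 4, 3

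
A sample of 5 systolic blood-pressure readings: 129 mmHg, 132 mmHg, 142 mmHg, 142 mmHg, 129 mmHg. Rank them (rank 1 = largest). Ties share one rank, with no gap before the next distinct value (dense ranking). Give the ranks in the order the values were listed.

Sorted (descending): 142, 142, 132, 129, 129
The 2 values of 142 share dense rank 1.
The 2 values of 129 share dense rank 3.
Remaining distinct values take the next consecutive integers.

3, 2, 1, 1, 3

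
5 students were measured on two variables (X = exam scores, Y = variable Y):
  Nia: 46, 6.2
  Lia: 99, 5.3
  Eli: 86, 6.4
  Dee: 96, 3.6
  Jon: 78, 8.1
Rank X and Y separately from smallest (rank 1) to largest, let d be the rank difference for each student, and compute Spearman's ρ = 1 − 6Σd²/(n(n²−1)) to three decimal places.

Ranks of variable 1: 1, 5, 3, 4, 2
Ranks of variable 2: 3, 2, 4, 1, 5
d = r₁ − r₂: -2, 3, -1, 3, -3
d²: 4, 9, 1, 9, 9; Σd² = 32
ρ = 1 − 6·32/(5·24) = 1 − 192/120 = -0.600

-0.600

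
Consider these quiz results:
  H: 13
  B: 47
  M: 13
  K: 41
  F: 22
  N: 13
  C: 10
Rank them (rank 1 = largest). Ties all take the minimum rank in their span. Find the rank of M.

Sorted (descending): 47, 41, 22, 13, 13, 13, 10
The 3 values of 13 occupy positions 4–6 → each gets rank 4.
M has value 13 → rank 4.

4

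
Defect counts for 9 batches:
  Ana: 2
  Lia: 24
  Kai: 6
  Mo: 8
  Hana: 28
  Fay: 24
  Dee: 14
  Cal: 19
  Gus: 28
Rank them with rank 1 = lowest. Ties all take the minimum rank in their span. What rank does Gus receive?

Sorted (ascending): 2, 6, 8, 14, 19, 24, 24, 28, 28
The 2 values of 24 occupy positions 6–7 → each gets rank 6.
The 2 values of 28 occupy positions 8–9 → each gets rank 8.
Gus has value 28 → rank 8.

8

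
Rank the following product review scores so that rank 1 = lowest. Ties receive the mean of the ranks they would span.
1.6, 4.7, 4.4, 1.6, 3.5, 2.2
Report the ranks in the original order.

1.5, 6, 5, 1.5, 4, 3

Sorted (ascending): 1.6, 1.6, 2.2, 3.5, 4.4, 4.7
The 2 values of 1.6 occupy positions 1–2 → average rank (1+2)/2 = 1.5.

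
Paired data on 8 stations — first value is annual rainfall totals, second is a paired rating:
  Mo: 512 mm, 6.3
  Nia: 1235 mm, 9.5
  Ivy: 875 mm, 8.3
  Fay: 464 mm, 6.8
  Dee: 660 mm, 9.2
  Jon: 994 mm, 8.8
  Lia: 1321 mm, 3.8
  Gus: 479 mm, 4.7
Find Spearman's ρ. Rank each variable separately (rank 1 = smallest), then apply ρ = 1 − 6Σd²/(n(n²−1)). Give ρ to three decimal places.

Ranks of variable 1: 3, 7, 5, 1, 4, 6, 8, 2
Ranks of variable 2: 3, 8, 5, 4, 7, 6, 1, 2
d = r₁ − r₂: 0, -1, 0, -3, -3, 0, 7, 0
d²: 0, 1, 0, 9, 9, 0, 49, 0; Σd² = 68
ρ = 1 − 6·68/(8·63) = 1 − 408/504 = 0.190

0.190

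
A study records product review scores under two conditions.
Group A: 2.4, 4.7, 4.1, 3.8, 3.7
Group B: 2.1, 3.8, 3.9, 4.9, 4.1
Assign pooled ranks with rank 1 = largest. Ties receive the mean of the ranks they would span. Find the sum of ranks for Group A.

Sorted (descending): 4.9, 4.7, 4.1, 4.1, 3.9, 3.8, 3.8, 3.7, 2.4, 2.1
The 2 values of 4.1 occupy positions 3–4 → average rank (3+4)/2 = 3.5.
The 2 values of 3.8 occupy positions 6–7 → average rank (6+7)/2 = 6.5.
Group A values → pooled ranks: 2.4→9, 4.7→2, 4.1→3.5, 3.8→6.5, 3.7→8
Rank sum = 9 + 2 + 3.5 + 6.5 + 8 = 29

29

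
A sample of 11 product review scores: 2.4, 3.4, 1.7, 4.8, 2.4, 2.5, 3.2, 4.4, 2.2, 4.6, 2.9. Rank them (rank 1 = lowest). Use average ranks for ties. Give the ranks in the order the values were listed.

Sorted (ascending): 1.7, 2.2, 2.4, 2.4, 2.5, 2.9, 3.2, 3.4, 4.4, 4.6, 4.8
The 2 values of 2.4 occupy positions 3–4 → average rank (3+4)/2 = 3.5.

3.5, 8, 1, 11, 3.5, 5, 7, 9, 2, 10, 6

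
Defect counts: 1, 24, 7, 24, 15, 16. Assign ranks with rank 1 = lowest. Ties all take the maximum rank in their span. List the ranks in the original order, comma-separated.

Sorted (ascending): 1, 7, 15, 16, 24, 24
The 2 values of 24 occupy positions 5–6 → each gets rank 6.

1, 6, 2, 6, 3, 4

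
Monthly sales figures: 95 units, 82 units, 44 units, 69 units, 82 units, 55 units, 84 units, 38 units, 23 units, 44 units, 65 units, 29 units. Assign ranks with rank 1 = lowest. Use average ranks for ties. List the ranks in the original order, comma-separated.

12, 9.5, 4.5, 8, 9.5, 6, 11, 3, 1, 4.5, 7, 2

Sorted (ascending): 23, 29, 38, 44, 44, 55, 65, 69, 82, 82, 84, 95
The 2 values of 44 occupy positions 4–5 → average rank (4+5)/2 = 4.5.
The 2 values of 82 occupy positions 9–10 → average rank (9+10)/2 = 9.5.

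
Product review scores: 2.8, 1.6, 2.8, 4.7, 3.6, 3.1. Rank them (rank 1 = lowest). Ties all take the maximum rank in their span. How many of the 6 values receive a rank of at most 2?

1

Sorted (ascending): 1.6, 2.8, 2.8, 3.1, 3.6, 4.7
The 2 values of 2.8 occupy positions 2–3 → each gets rank 3.
Ranks ≤ 2: {1} → 1 value.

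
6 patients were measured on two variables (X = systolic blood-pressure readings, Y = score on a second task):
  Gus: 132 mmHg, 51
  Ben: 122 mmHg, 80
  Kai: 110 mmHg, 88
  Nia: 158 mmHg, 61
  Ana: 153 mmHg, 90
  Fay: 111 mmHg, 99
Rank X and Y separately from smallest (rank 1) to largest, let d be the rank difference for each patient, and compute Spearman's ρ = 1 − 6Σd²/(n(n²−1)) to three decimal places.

Ranks of variable 1: 4, 3, 1, 6, 5, 2
Ranks of variable 2: 1, 3, 4, 2, 5, 6
d = r₁ − r₂: 3, 0, -3, 4, 0, -4
d²: 9, 0, 9, 16, 0, 16; Σd² = 50
ρ = 1 − 6·50/(6·35) = 1 − 300/210 = -0.429

-0.429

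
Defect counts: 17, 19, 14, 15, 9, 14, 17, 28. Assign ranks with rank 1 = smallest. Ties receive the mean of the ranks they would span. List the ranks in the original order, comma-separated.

Sorted (ascending): 9, 14, 14, 15, 17, 17, 19, 28
The 2 values of 14 occupy positions 2–3 → average rank (2+3)/2 = 2.5.
The 2 values of 17 occupy positions 5–6 → average rank (5+6)/2 = 5.5.

5.5, 7, 2.5, 4, 1, 2.5, 5.5, 8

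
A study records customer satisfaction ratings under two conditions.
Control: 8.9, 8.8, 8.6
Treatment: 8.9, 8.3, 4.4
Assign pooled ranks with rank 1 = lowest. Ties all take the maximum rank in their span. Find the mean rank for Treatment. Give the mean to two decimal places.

3.00

Sorted (ascending): 4.4, 8.3, 8.6, 8.8, 8.9, 8.9
The 2 values of 8.9 occupy positions 5–6 → each gets rank 6.
Treatment values → pooled ranks: 8.9→6, 8.3→2, 4.4→1
Mean rank = (6 + 2 + 1) / 3 = 3.00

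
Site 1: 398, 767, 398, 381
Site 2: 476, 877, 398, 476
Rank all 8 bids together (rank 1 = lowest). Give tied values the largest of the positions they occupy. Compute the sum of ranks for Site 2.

Sorted (ascending): 381, 398, 398, 398, 476, 476, 767, 877
The 3 values of 398 occupy positions 2–4 → each gets rank 4.
The 2 values of 476 occupy positions 5–6 → each gets rank 6.
Site 2 values → pooled ranks: 476→6, 877→8, 398→4, 476→6
Rank sum = 6 + 8 + 4 + 6 = 24

24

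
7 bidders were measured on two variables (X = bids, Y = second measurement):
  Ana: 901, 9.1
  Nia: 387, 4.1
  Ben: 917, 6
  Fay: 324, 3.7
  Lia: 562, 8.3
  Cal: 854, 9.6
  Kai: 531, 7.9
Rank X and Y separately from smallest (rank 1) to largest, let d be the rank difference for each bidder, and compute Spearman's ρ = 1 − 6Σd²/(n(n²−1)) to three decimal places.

Ranks of variable 1: 6, 2, 7, 1, 4, 5, 3
Ranks of variable 2: 6, 2, 3, 1, 5, 7, 4
d = r₁ − r₂: 0, 0, 4, 0, -1, -2, -1
d²: 0, 0, 16, 0, 1, 4, 1; Σd² = 22
ρ = 1 − 6·22/(7·48) = 1 − 132/336 = 0.607

0.607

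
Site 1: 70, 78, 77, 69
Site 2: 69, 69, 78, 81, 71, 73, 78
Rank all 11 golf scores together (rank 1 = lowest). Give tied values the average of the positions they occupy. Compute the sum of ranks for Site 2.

Sorted (ascending): 69, 69, 69, 70, 71, 73, 77, 78, 78, 78, 81
The 3 values of 69 occupy positions 1–3 → average rank 2.
The 3 values of 78 occupy positions 8–10 → average rank 9.
Site 2 values → pooled ranks: 69→2, 69→2, 78→9, 81→11, 71→5, 73→6, 78→9
Rank sum = 2 + 2 + 9 + 11 + 5 + 6 + 9 = 44

44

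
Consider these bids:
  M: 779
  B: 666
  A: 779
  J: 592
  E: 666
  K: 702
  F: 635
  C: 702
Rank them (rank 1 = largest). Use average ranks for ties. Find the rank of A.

Sorted (descending): 779, 779, 702, 702, 666, 666, 635, 592
The 2 values of 779 occupy positions 1–2 → average rank (1+2)/2 = 1.5.
The 2 values of 702 occupy positions 3–4 → average rank (3+4)/2 = 3.5.
The 2 values of 666 occupy positions 5–6 → average rank (5+6)/2 = 5.5.
A has value 779 → rank 1.5.

1.5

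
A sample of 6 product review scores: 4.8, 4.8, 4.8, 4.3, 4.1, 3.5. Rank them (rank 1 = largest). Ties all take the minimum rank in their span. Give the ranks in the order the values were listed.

1, 1, 1, 4, 5, 6

Sorted (descending): 4.8, 4.8, 4.8, 4.3, 4.1, 3.5
The 3 values of 4.8 occupy positions 1–3 → each gets rank 1.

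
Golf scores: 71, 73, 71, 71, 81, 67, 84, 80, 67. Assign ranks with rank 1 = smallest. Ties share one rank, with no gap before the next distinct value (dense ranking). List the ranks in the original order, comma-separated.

2, 3, 2, 2, 5, 1, 6, 4, 1

Sorted (ascending): 67, 67, 71, 71, 71, 73, 80, 81, 84
The 2 values of 67 share dense rank 1.
The 3 values of 71 share dense rank 2.
Remaining distinct values take the next consecutive integers.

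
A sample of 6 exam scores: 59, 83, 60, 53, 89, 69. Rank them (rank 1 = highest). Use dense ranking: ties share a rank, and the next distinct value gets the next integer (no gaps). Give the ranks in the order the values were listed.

Sorted (descending): 89, 83, 69, 60, 59, 53
No ties — each value takes its position as its rank.

5, 2, 4, 6, 1, 3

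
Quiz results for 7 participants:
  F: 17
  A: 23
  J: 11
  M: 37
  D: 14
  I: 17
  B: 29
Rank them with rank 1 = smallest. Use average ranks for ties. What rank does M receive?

7

Sorted (ascending): 11, 14, 17, 17, 23, 29, 37
The 2 values of 17 occupy positions 3–4 → average rank (3+4)/2 = 3.5.
M has value 37 → rank 7.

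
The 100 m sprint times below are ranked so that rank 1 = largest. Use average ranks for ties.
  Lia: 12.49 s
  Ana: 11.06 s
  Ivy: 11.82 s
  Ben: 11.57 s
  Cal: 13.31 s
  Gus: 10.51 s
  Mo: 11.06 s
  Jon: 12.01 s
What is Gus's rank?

Sorted (descending): 13.31, 12.49, 12.01, 11.82, 11.57, 11.06, 11.06, 10.51
The 2 values of 11.06 occupy positions 6–7 → average rank (6+7)/2 = 6.5.
Gus has value 10.51 s → rank 8.

8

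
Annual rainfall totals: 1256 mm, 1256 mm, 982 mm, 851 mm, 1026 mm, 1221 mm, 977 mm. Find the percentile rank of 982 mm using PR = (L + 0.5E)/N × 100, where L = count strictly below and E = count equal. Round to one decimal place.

35.7

N = 7.
Strictly below 982: 2. Equal to 982: 1.
PR = (2 + 0.5·1)/7 × 100 = 35.7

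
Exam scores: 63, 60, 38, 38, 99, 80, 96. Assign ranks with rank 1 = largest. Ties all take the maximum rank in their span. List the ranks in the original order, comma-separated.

4, 5, 7, 7, 1, 3, 2

Sorted (descending): 99, 96, 80, 63, 60, 38, 38
The 2 values of 38 occupy positions 6–7 → each gets rank 7.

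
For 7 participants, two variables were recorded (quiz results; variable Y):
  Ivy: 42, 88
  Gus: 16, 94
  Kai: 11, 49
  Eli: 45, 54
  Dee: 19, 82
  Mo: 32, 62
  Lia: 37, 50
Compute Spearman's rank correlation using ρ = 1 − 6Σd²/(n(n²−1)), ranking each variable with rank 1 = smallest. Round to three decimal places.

0.036

Ranks of variable 1: 6, 2, 1, 7, 3, 4, 5
Ranks of variable 2: 6, 7, 1, 3, 5, 4, 2
d = r₁ − r₂: 0, -5, 0, 4, -2, 0, 3
d²: 0, 25, 0, 16, 4, 0, 9; Σd² = 54
ρ = 1 − 6·54/(7·48) = 1 − 324/336 = 0.036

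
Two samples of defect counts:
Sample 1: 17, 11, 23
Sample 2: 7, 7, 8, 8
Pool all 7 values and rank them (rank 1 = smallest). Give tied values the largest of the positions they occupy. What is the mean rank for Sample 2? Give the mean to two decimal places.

3.00

Sorted (ascending): 7, 7, 8, 8, 11, 17, 23
The 2 values of 7 occupy positions 1–2 → each gets rank 2.
The 2 values of 8 occupy positions 3–4 → each gets rank 4.
Sample 2 values → pooled ranks: 7→2, 7→2, 8→4, 8→4
Mean rank = (2 + 2 + 4 + 4) / 4 = 3.00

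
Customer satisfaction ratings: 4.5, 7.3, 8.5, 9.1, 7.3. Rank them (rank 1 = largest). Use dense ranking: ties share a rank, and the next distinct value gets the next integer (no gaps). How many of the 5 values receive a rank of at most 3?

Sorted (descending): 9.1, 8.5, 7.3, 7.3, 4.5
The 2 values of 7.3 share dense rank 3.
Remaining distinct values take the next consecutive integers.
Ranks ≤ 3: {1, 2, 3, 3} → 4 values.

4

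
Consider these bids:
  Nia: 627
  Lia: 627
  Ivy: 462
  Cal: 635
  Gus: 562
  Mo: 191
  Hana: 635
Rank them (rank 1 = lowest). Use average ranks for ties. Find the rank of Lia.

4.5

Sorted (ascending): 191, 462, 562, 627, 627, 635, 635
The 2 values of 627 occupy positions 4–5 → average rank (4+5)/2 = 4.5.
The 2 values of 635 occupy positions 6–7 → average rank (6+7)/2 = 6.5.
Lia has value 627 → rank 4.5.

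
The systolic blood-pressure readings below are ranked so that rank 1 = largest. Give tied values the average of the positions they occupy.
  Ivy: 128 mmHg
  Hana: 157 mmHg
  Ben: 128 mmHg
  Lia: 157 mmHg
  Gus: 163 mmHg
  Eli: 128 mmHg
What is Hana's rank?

Sorted (descending): 163, 157, 157, 128, 128, 128
The 2 values of 157 occupy positions 2–3 → average rank (2+3)/2 = 2.5.
The 3 values of 128 occupy positions 4–6 → average rank 5.
Hana has value 157 mmHg → rank 2.5.

2.5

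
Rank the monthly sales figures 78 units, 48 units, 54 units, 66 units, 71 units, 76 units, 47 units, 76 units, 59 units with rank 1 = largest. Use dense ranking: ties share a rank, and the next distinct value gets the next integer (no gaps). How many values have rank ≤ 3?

4

Sorted (descending): 78, 76, 76, 71, 66, 59, 54, 48, 47
The 2 values of 76 share dense rank 2.
Remaining distinct values take the next consecutive integers.
Ranks ≤ 3: {1, 2, 2, 3} → 4 values.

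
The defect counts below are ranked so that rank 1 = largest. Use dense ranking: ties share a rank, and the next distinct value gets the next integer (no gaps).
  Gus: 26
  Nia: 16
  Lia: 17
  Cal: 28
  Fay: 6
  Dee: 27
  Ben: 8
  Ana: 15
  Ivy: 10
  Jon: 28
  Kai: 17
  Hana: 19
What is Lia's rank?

5

Sorted (descending): 28, 28, 27, 26, 19, 17, 17, 16, 15, 10, 8, 6
The 2 values of 28 share dense rank 1.
The 2 values of 17 share dense rank 5.
Remaining distinct values take the next consecutive integers.
Lia has value 17 → rank 5.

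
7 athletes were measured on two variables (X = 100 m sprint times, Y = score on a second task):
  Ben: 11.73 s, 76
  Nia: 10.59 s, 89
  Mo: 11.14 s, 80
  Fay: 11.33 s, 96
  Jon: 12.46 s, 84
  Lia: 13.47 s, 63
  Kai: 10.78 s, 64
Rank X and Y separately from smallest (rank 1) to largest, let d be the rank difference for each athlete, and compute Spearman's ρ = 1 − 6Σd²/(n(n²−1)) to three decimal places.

Ranks of variable 1: 5, 1, 3, 4, 6, 7, 2
Ranks of variable 2: 3, 6, 4, 7, 5, 1, 2
d = r₁ − r₂: 2, -5, -1, -3, 1, 6, 0
d²: 4, 25, 1, 9, 1, 36, 0; Σd² = 76
ρ = 1 − 6·76/(7·48) = 1 − 456/336 = -0.357

-0.357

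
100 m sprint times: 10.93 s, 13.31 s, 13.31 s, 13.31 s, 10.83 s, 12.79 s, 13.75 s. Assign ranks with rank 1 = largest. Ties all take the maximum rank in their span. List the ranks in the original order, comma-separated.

6, 4, 4, 4, 7, 5, 1

Sorted (descending): 13.75, 13.31, 13.31, 13.31, 12.79, 10.93, 10.83
The 3 values of 13.31 occupy positions 2–4 → each gets rank 4.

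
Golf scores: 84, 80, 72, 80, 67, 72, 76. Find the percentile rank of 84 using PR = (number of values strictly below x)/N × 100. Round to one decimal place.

85.7

N = 7.
Strictly below 84: 6. Equal to 84: 1.
PR = 6/7 × 100 = 85.7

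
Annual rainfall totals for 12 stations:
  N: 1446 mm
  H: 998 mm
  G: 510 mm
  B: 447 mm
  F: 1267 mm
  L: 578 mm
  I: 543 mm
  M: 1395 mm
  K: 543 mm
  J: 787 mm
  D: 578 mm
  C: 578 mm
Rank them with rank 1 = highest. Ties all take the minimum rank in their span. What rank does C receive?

Sorted (descending): 1446, 1395, 1267, 998, 787, 578, 578, 578, 543, 543, 510, 447
The 3 values of 578 occupy positions 6–8 → each gets rank 6.
The 2 values of 543 occupy positions 9–10 → each gets rank 9.
C has value 578 mm → rank 6.

6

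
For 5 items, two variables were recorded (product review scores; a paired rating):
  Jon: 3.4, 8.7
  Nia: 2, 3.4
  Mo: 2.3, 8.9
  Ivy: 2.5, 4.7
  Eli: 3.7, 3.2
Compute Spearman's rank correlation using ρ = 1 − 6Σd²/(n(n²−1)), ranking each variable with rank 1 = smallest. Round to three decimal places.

Ranks of variable 1: 4, 1, 2, 3, 5
Ranks of variable 2: 4, 2, 5, 3, 1
d = r₁ − r₂: 0, -1, -3, 0, 4
d²: 0, 1, 9, 0, 16; Σd² = 26
ρ = 1 − 6·26/(5·24) = 1 − 156/120 = -0.300

-0.300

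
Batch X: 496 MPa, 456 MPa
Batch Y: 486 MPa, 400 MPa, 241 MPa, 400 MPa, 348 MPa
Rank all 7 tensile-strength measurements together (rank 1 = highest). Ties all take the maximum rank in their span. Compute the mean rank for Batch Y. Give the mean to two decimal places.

5.00

Sorted (descending): 496, 486, 456, 400, 400, 348, 241
The 2 values of 400 occupy positions 4–5 → each gets rank 5.
Batch Y values → pooled ranks: 486→2, 400→5, 241→7, 400→5, 348→6
Mean rank = (2 + 5 + 7 + 5 + 6) / 5 = 5.00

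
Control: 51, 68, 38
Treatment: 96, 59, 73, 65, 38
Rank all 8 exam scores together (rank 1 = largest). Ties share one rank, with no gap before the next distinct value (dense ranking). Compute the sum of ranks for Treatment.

19

Sorted (descending): 96, 73, 68, 65, 59, 51, 38, 38
The 2 values of 38 share dense rank 7.
Remaining distinct values take the next consecutive integers.
Treatment values → pooled ranks: 96→1, 59→5, 73→2, 65→4, 38→7
Rank sum = 1 + 5 + 2 + 4 + 7 = 19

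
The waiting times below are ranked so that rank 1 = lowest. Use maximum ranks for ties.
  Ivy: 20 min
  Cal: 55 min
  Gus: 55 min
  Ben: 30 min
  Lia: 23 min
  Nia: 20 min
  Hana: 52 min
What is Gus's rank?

7

Sorted (ascending): 20, 20, 23, 30, 52, 55, 55
The 2 values of 20 occupy positions 1–2 → each gets rank 2.
The 2 values of 55 occupy positions 6–7 → each gets rank 7.
Gus has value 55 min → rank 7.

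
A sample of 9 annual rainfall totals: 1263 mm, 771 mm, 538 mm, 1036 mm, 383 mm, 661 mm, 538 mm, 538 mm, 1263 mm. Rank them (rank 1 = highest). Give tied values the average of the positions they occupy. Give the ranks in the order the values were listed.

1.5, 4, 7, 3, 9, 5, 7, 7, 1.5

Sorted (descending): 1263, 1263, 1036, 771, 661, 538, 538, 538, 383
The 2 values of 1263 occupy positions 1–2 → average rank (1+2)/2 = 1.5.
The 3 values of 538 occupy positions 6–8 → average rank 7.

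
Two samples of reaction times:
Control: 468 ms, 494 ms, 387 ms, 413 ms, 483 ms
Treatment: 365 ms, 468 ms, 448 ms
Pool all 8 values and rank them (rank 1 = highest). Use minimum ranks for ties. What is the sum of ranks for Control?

19

Sorted (descending): 494, 483, 468, 468, 448, 413, 387, 365
The 2 values of 468 occupy positions 3–4 → each gets rank 3.
Control values → pooled ranks: 468→3, 494→1, 387→7, 413→6, 483→2
Rank sum = 3 + 1 + 7 + 6 + 2 = 19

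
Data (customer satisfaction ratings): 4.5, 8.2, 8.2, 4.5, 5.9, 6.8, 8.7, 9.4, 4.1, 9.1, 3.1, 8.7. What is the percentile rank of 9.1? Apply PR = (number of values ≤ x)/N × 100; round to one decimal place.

N = 12.
Strictly below 9.1: 10. Equal to 9.1: 1.
PR = 11/12 × 100 = 91.7

91.7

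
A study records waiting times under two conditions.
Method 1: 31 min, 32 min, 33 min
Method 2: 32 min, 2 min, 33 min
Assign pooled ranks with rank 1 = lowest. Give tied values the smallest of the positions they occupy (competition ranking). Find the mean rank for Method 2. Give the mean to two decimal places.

Sorted (ascending): 2, 31, 32, 32, 33, 33
The 2 values of 32 occupy positions 3–4 → each gets rank 3.
The 2 values of 33 occupy positions 5–6 → each gets rank 5.
Method 2 values → pooled ranks: 32→3, 2→1, 33→5
Mean rank = (3 + 1 + 5) / 3 = 3.00

3.00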